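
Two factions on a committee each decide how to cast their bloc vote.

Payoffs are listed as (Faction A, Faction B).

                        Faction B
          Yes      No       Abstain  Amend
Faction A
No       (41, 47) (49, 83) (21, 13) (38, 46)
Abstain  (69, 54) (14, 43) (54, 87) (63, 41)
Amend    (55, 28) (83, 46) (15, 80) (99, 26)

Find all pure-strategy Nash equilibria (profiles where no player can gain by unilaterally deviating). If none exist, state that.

The unique pure-strategy Nash equilibrium is (Abstain, Abstain).

(No, Yes): Faction A can switch to Abstain (41 → 69). Not NE.
(No, No): Faction A can switch to Amend (49 → 83). Not NE.
(No, Abstain): Faction A can switch to Abstain (21 → 54). Not NE.
(No, Amend): Faction A can switch to Abstain (38 → 63). Not NE.
(Abstain, Yes): Faction B can switch to Abstain (54 → 87). Not NE.
(Abstain, No): Faction A can switch to No (14 → 49). Not NE.
(Abstain, Abstain): Faction A gets 54, best alternative 21; Faction B gets 87, best alternative 54. No profitable deviation — NE.
(Abstain, Amend): Faction A can switch to Amend (63 → 99). Not NE.
(Amend, Yes): Faction A can switch to Abstain (55 → 69). Not NE.
(The remaining 3 profiles each have a profitable deviation by the same check.)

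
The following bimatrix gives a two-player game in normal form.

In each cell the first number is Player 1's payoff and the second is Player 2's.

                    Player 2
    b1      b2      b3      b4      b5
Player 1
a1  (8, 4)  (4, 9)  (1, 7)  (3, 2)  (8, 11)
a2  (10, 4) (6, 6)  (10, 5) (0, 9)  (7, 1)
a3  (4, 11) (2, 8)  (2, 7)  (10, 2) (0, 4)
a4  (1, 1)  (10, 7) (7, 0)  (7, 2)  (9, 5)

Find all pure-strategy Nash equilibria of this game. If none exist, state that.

Mark each player's best response to every combination of opponents' strategies; a profile where every player is best-responding is a pure Nash equilibrium.
Player 1 against b1: payoffs 8, 10, 4, 1 → best response a2.
Player 1 against b2: payoffs 4, 6, 2, 10 → best response a4.
Player 1 against b3: payoffs 1, 10, 2, 7 → best response a2.
Player 1 against b4: payoffs 3, 0, 10, 7 → best response a3.
Player 1 against b5: payoffs 8, 7, 0, 9 → best response a4.
Player 2 against a1: payoffs 4, 9, 7, 2, 11 → best response b5.
Player 2 against a2: payoffs 4, 6, 5, 9, 1 → best response b4.
Player 2 against a3: payoffs 11, 8, 7, 2, 4 → best response b1.
Player 2 against a4: payoffs 1, 7, 0, 2, 5 → best response b2.
Mutual best responses: (a4, b2).

The unique pure-strategy Nash equilibrium is (a4, b2).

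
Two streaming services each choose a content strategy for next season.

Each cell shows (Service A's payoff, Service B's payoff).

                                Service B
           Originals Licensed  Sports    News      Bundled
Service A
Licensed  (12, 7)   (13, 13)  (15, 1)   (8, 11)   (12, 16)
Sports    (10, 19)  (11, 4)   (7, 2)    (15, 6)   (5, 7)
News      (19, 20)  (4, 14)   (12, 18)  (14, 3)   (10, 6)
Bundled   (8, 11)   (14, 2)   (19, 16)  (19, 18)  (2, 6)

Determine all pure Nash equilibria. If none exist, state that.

For each player, find the best response to each opponent profile; mutual best responses are the pure NE.
Service A against Originals: payoffs 12, 10, 19, 8 → best response News.
Service A against Licensed: payoffs 13, 11, 4, 14 → best response Bundled.
Service A against Sports: payoffs 15, 7, 12, 19 → best response Bundled.
Service A against News: payoffs 8, 15, 14, 19 → best response Bundled.
Service A against Bundled: payoffs 12, 5, 10, 2 → best response Licensed.
Service B against Licensed: payoffs 7, 13, 1, 11, 16 → best response Bundled.
Service B against Sports: payoffs 19, 4, 2, 6, 7 → best response Originals.
Service B against News: payoffs 20, 14, 18, 3, 6 → best response Originals.
Service B against Bundled: payoffs 11, 2, 16, 18, 6 → best response News.
Mutual best responses: (Licensed, Bundled); (News, Originals); (Bundled, News).

Pure-strategy Nash equilibria: (Licensed, Bundled); (News, Originals); (Bundled, News)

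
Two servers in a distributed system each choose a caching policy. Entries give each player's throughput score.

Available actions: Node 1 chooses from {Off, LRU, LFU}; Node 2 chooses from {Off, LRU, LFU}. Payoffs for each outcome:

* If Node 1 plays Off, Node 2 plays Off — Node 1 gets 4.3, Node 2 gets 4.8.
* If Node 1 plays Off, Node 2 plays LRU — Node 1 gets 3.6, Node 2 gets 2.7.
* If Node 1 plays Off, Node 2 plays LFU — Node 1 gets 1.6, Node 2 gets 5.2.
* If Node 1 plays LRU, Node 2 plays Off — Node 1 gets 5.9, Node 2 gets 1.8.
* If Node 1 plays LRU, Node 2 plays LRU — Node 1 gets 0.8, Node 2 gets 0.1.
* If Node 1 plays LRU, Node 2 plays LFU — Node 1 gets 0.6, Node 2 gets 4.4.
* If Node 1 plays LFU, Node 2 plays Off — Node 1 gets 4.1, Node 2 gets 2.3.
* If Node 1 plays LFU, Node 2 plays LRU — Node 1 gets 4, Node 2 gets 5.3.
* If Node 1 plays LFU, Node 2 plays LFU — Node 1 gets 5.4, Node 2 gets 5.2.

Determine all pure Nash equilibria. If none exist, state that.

(LFU, LRU)

Node 1 against Off: payoffs 4.3, 5.9, 4.1 → best response LRU.
Node 1 against LRU: payoffs 3.6, 0.8, 4 → best response LFU.
Node 1 against LFU: payoffs 1.6, 0.6, 5.4 → best response LFU.
Node 2 against Off: payoffs 4.8, 2.7, 5.2 → best response LFU.
Node 2 against LRU: payoffs 1.8, 0.1, 4.4 → best response LFU.
Node 2 against LFU: payoffs 2.3, 5.3, 5.2 → best response LRU.
Mutual best responses: (LFU, LRU).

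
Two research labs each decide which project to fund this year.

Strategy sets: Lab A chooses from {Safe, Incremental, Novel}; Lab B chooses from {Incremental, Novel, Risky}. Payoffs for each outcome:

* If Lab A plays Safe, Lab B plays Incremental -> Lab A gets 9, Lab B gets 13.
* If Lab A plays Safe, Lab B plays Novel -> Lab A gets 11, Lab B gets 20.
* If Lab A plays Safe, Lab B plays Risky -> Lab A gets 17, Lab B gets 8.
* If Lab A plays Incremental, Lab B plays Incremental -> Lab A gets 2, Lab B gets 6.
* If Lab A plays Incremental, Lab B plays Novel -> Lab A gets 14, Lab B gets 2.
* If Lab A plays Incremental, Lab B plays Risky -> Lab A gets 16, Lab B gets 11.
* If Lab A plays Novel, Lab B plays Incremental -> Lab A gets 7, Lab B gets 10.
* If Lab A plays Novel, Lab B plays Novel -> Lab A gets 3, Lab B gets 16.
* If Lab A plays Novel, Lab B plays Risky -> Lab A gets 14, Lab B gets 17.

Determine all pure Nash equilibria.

There is no pure-strategy Nash equilibrium.

Lab A against Incremental: payoffs 9, 2, 7 → best response Safe.
Lab A against Novel: payoffs 11, 14, 3 → best response Incremental.
Lab A against Risky: payoffs 17, 16, 14 → best response Safe.
Lab B against Safe: payoffs 13, 20, 8 → best response Novel.
Lab B against Incremental: payoffs 6, 2, 11 → best response Risky.
Lab B against Novel: payoffs 10, 16, 17 → best response Risky.
No profile is a mutual best response for all players.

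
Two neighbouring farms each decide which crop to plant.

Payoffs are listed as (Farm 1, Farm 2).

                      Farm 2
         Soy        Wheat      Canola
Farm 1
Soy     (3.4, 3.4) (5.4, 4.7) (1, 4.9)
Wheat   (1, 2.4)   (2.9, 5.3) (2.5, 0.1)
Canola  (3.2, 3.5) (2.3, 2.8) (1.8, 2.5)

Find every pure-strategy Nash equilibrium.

For each strategy profile, look for a profitable unilateral deviation.
(Soy, Soy): Farm 2 can switch to Wheat (3.4 → 4.7). Not NE.
(Soy, Wheat): Farm 2 can switch to Canola (4.7 → 4.9). Not NE.
(Soy, Canola): Farm 1 can switch to Wheat (1 → 2.5). Not NE.
(Wheat, Soy): Farm 1 can switch to Soy (1 → 3.4). Not NE.
(Wheat, Wheat): Farm 1 can switch to Soy (2.9 → 5.4). Not NE.
(Wheat, Canola): Farm 2 can switch to Soy (0.1 → 2.4). Not NE.
(Canola, Soy): Farm 1 can switch to Soy (3.2 → 3.4). Not NE.
(Canola, Wheat): Farm 1 can switch to Soy (2.3 → 5.4). Not NE.
(Canola, Canola): Farm 1 can switch to Wheat (1.8 → 2.5). Not NE.

This game has no pure Nash equilibrium.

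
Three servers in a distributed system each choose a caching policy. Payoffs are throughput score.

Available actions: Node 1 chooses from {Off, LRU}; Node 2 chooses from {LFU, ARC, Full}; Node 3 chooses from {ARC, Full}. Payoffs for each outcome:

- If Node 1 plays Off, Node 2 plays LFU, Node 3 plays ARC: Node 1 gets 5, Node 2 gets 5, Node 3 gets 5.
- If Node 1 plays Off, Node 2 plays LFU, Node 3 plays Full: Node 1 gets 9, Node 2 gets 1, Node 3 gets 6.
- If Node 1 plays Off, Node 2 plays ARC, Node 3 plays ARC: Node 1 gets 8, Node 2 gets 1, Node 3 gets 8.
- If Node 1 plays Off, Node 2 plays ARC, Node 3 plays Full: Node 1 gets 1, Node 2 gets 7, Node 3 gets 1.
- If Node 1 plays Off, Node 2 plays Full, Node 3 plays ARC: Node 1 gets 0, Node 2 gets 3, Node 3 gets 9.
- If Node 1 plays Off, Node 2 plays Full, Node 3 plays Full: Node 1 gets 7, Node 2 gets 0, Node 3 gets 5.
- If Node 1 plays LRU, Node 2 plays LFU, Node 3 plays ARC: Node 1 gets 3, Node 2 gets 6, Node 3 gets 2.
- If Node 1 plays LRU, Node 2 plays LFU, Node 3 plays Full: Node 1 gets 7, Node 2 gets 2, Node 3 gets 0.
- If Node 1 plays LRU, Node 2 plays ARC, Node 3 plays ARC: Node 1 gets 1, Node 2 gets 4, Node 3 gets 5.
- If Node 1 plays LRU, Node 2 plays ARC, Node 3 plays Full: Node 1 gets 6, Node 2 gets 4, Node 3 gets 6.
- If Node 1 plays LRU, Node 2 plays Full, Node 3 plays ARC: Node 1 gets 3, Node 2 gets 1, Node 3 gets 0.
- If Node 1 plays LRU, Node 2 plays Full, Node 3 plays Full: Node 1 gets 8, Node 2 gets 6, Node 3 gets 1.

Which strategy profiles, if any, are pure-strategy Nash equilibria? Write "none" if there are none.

Pure NE: (LRU, Full, Full)

Mark each player's best response to every combination of opponents' strategies; a profile where every player is best-responding is a pure Nash equilibrium.
Node 1 against (LFU, ARC): payoffs 5, 3 → best response Off.
Node 1 against (LFU, Full): payoffs 9, 7 → best response Off.
Node 1 against (ARC, ARC): payoffs 8, 1 → best response Off.
Node 1 against (ARC, Full): payoffs 1, 6 → best response LRU.
Node 1 against (Full, ARC): payoffs 0, 3 → best response LRU.
Node 1 against (Full, Full): payoffs 7, 8 → best response LRU.
Node 2 against (Off, ARC): payoffs 5, 1, 3 → best response LFU.
Node 2 against (Off, Full): payoffs 1, 7, 0 → best response ARC.
Node 2 against (LRU, ARC): payoffs 6, 4, 1 → best response LFU.
Node 2 against (LRU, Full): payoffs 2, 4, 6 → best response Full.
Node 3 against (Off, LFU): payoffs 5, 6 → best response Full.
Node 3 against (Off, ARC): payoffs 8, 1 → best response ARC.
Node 3 against (Off, Full): payoffs 9, 5 → best response ARC.
Node 3 against (LRU, LFU): payoffs 2, 0 → best response ARC.
Node 3 against (LRU, ARC): payoffs 5, 6 → best response Full.
Node 3 against (LRU, Full): payoffs 0, 1 → best response Full.
Mutual best responses: (LRU, Full, Full).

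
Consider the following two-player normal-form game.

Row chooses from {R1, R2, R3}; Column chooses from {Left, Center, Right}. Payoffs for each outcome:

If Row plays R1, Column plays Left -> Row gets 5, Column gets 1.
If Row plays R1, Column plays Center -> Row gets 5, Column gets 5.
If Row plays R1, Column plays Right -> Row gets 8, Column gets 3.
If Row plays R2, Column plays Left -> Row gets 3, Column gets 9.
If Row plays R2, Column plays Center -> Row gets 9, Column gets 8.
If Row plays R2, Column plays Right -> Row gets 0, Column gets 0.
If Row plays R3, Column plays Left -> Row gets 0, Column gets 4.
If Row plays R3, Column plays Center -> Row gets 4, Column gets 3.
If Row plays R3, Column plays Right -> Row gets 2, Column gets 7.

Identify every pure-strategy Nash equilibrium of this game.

Row against Left: payoffs 5, 3, 0 → best response R1.
Row against Center: payoffs 5, 9, 4 → best response R2.
Row against Right: payoffs 8, 0, 2 → best response R1.
Column against R1: payoffs 1, 5, 3 → best response Center.
Column against R2: payoffs 9, 8, 0 → best response Left.
Column against R3: payoffs 4, 3, 7 → best response Right.
No profile is a mutual best response for all players.

This game has no pure Nash equilibrium.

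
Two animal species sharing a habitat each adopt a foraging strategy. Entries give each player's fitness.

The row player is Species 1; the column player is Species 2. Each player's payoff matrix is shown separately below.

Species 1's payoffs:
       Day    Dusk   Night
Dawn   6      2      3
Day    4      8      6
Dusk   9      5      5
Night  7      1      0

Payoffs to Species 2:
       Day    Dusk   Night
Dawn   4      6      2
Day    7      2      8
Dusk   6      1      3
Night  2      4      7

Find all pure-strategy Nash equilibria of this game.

(Day, Night), (Dusk, Day)

(Dawn, Day): Species 1 can switch to Dusk (6 → 9). Not NE.
(Dawn, Dusk): Species 1 can switch to Day (2 → 8). Not NE.
(Dawn, Night): Species 1 can switch to Day (3 → 6). Not NE.
(Day, Day): Species 1 can switch to Dawn (4 → 6). Not NE.
(Day, Dusk): Species 2 can switch to Day (2 → 7). Not NE.
(Day, Night): Species 1 gets 6, best alternative 5; Species 2 gets 8, best alternative 7. No profitable deviation — NE.
(Dusk, Day): Species 1 gets 9, best alternative 7; Species 2 gets 6, best alternative 3. No profitable deviation — NE.
(Dusk, Dusk): Species 1 can switch to Day (5 → 8). Not NE.
(Dusk, Night): Species 1 can switch to Day (5 → 6). Not NE.
(Night, Day): Species 1 can switch to Dusk (7 → 9). Not NE.
(Night, Dusk): Species 1 can switch to Dawn (1 → 2). Not NE.
(Night, Night): Species 1 can switch to Dawn (0 → 3). Not NE.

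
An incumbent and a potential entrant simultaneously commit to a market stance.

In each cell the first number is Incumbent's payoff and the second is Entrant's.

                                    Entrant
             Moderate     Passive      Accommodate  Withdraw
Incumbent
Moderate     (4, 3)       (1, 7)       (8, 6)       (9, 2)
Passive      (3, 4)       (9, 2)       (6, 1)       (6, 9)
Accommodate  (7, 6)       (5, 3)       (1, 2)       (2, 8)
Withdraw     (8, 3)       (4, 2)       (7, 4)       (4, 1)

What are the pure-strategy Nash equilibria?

none

Incumbent against Moderate: payoffs 4, 3, 7, 8 → best response Withdraw.
Incumbent against Passive: payoffs 1, 9, 5, 4 → best response Passive.
Incumbent against Accommodate: payoffs 8, 6, 1, 7 → best response Moderate.
Incumbent against Withdraw: payoffs 9, 6, 2, 4 → best response Moderate.
Entrant against Moderate: payoffs 3, 7, 6, 2 → best response Passive.
Entrant against Passive: payoffs 4, 2, 1, 9 → best response Withdraw.
Entrant against Accommodate: payoffs 6, 3, 2, 8 → best response Withdraw.
Entrant against Withdraw: payoffs 3, 2, 4, 1 → best response Accommodate.
No profile is a mutual best response for all players.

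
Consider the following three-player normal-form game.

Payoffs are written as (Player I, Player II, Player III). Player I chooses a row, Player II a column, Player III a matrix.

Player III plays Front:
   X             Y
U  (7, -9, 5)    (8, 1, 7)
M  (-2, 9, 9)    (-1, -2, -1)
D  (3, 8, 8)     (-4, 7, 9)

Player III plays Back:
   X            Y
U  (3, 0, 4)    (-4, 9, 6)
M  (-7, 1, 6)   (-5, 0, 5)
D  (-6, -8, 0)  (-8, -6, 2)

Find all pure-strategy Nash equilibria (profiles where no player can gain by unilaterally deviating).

Player I against (X, Front): payoffs 7, -2, 3 → best response U.
Player I against (X, Back): payoffs 3, -7, -6 → best response U.
Player I against (Y, Front): payoffs 8, -1, -4 → best response U.
Player I against (Y, Back): payoffs -4, -5, -8 → best response U.
Player II against (U, Front): payoffs -9, 1 → best response Y.
Player II against (U, Back): payoffs 0, 9 → best response Y.
Player II against (M, Front): payoffs 9, -2 → best response X.
Player II against (M, Back): payoffs 1, 0 → best response X.
Player II against (D, Front): payoffs 8, 7 → best response X.
Player II against (D, Back): payoffs -8, -6 → best response Y.
Player III against (U, X): payoffs 5, 4 → best response Front.
Player III against (U, Y): payoffs 7, 6 → best response Front.
Player III against (M, X): payoffs 9, 6 → best response Front.
Player III against (M, Y): payoffs -1, 5 → best response Back.
Player III against (D, X): payoffs 8, 0 → best response Front.
Player III against (D, Y): payoffs 9, 2 → best response Front.
Mutual best responses: (U, Y, Front).

The unique pure-strategy Nash equilibrium is (U, Y, Front).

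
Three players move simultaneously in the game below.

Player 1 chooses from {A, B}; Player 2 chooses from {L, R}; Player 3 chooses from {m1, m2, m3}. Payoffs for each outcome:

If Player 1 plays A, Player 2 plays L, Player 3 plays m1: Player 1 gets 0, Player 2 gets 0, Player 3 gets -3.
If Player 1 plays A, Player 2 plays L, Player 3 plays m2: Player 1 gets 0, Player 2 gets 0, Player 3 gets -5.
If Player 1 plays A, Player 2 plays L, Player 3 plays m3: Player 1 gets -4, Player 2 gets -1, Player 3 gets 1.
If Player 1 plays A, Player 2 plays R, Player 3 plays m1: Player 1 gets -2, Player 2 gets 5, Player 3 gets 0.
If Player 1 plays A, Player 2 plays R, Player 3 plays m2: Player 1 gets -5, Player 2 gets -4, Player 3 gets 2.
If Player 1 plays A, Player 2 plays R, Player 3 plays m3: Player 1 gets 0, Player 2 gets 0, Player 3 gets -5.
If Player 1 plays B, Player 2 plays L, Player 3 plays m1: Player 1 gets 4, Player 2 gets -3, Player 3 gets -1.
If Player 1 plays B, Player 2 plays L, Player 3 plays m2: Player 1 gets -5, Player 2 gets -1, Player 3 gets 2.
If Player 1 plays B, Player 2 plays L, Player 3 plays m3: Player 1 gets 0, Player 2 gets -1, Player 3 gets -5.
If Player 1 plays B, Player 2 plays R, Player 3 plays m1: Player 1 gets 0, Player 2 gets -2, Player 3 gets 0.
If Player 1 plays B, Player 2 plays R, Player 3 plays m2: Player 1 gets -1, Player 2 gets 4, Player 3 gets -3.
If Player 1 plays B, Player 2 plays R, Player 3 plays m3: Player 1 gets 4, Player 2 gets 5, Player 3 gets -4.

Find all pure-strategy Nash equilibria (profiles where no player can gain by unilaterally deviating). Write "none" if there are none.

The unique pure-strategy Nash equilibrium is (B, R, m1).

Player 1 against (L, m1): payoffs 0, 4 → best response B.
Player 1 against (L, m2): payoffs 0, -5 → best response A.
Player 1 against (L, m3): payoffs -4, 0 → best response B.
Player 1 against (R, m1): payoffs -2, 0 → best response B.
Player 1 against (R, m2): payoffs -5, -1 → best response B.
Player 1 against (R, m3): payoffs 0, 4 → best response B.
Player 2 against (A, m1): payoffs 0, 5 → best response R.
Player 2 against (A, m2): payoffs 0, -4 → best response L.
Player 2 against (A, m3): payoffs -1, 0 → best response R.
Player 2 against (B, m1): payoffs -3, -2 → best response R.
Player 2 against (B, m2): payoffs -1, 4 → best response R.
Player 2 against (B, m3): payoffs -1, 5 → best response R.
Player 3 against (A, L): payoffs -3, -5, 1 → best response m3.
Player 3 against (A, R): payoffs 0, 2, -5 → best response m2.
Player 3 against (B, L): payoffs -1, 2, -5 → best response m2.
Player 3 against (B, R): payoffs 0, -3, -4 → best response m1.
Mutual best responses: (B, R, m1).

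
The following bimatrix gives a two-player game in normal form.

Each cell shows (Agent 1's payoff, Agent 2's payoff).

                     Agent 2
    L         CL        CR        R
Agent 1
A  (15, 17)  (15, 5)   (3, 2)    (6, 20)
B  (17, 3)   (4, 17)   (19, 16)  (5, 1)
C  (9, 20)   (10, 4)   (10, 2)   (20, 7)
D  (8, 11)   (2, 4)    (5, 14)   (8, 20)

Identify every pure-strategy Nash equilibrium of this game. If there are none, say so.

No pure-strategy Nash equilibrium.

For each player, find the best response to each opponent profile; mutual best responses are the pure NE.
Agent 1 against L: payoffs 15, 17, 9, 8 → best response B.
Agent 1 against CL: payoffs 15, 4, 10, 2 → best response A.
Agent 1 against CR: payoffs 3, 19, 10, 5 → best response B.
Agent 1 against R: payoffs 6, 5, 20, 8 → best response C.
Agent 2 against A: payoffs 17, 5, 2, 20 → best response R.
Agent 2 against B: payoffs 3, 17, 16, 1 → best response CL.
Agent 2 against C: payoffs 20, 4, 2, 7 → best response L.
Agent 2 against D: payoffs 11, 4, 14, 20 → best response R.
No profile is a mutual best response for all players.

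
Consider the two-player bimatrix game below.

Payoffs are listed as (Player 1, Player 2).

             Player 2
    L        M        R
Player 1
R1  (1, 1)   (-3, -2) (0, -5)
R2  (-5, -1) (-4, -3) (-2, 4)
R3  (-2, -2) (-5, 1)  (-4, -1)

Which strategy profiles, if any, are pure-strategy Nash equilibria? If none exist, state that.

(R1, L): Player 1 gets 1, best alternative -2; Player 2 gets 1, best alternative -2. No profitable deviation — NE.
(R1, M): Player 2 can switch to L (-2 → 1). Not NE.
(R1, R): Player 2 can switch to L (-5 → 1). Not NE.
(R2, L): Player 1 can switch to R1 (-5 → 1). Not NE.
(R2, M): Player 1 can switch to R1 (-4 → -3). Not NE.
(R2, R): Player 1 can switch to R1 (-2 → 0). Not NE.
(R3, L): Player 1 can switch to R1 (-2 → 1). Not NE.
(R3, M): Player 1 can switch to R1 (-5 → -3). Not NE.
(R3, R): Player 1 can switch to R1 (-4 → 0). Not NE.

Pure NE: (R1, L)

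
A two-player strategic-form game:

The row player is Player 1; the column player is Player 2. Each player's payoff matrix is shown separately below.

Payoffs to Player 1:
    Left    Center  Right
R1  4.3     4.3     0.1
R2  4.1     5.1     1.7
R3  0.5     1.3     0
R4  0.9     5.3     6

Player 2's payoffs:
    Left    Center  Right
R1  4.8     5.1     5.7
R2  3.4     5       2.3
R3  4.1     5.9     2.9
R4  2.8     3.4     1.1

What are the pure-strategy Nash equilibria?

Pure NE: (R4, Center)

(R1, Left): Player 2 can switch to Center (4.8 → 5.1). Not NE.
(R1, Center): Player 1 can switch to R2 (4.3 → 5.1). Not NE.
(R1, Right): Player 1 can switch to R2 (0.1 → 1.7). Not NE.
(R2, Left): Player 1 can switch to R1 (4.1 → 4.3). Not NE.
(R2, Center): Player 1 can switch to R4 (5.1 → 5.3). Not NE.
(R2, Right): Player 1 can switch to R4 (1.7 → 6). Not NE.
(R4, Center): Player 1 gets 5.3, best alternative 5.1; Player 2 gets 3.4, best alternative 2.8. No profitable deviation — NE.
(The remaining 5 profiles each have a profitable deviation by the same check.)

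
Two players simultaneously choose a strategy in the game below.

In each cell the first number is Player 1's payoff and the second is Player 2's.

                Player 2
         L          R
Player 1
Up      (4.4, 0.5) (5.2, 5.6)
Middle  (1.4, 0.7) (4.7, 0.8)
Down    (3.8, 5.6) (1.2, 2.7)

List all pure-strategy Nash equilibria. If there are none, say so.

For each player, find the best response to each opponent profile; mutual best responses are the pure NE.
Player 1 against L: payoffs 4.4, 1.4, 3.8 → best response Up.
Player 1 against R: payoffs 5.2, 4.7, 1.2 → best response Up.
Player 2 against Up: payoffs 0.5, 5.6 → best response R.
Player 2 against Middle: payoffs 0.7, 0.8 → best response R.
Player 2 against Down: payoffs 5.6, 2.7 → best response L.
Mutual best responses: (Up, R).

Pure NE: (Up, R)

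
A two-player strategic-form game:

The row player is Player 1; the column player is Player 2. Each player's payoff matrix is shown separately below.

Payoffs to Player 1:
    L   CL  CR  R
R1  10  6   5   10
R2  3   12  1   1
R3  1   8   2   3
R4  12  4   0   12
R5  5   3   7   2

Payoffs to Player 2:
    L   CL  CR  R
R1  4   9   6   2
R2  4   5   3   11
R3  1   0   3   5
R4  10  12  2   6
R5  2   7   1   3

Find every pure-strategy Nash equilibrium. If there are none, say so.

(R1, L): Player 1 can switch to R4 (10 → 12). Not NE.
(R1, CL): Player 1 can switch to R2 (6 → 12). Not NE.
(R1, CR): Player 1 can switch to R5 (5 → 7). Not NE.
(R1, R): Player 1 can switch to R4 (10 → 12). Not NE.
(R2, L): Player 1 can switch to R1 (3 → 10). Not NE.
(R2, CL): Player 2 can switch to R (5 → 11). Not NE.
(R2, CR): Player 1 can switch to R1 (1 → 5). Not NE.
(R2, R): Player 1 can switch to R1 (1 → 10). Not NE.
(R3, L): Player 1 can switch to R1 (1 → 10). Not NE.
(R3, CL): Player 1 can switch to R2 (8 → 12). Not NE.
(The remaining 10 profiles each have a profitable deviation by the same check.)

none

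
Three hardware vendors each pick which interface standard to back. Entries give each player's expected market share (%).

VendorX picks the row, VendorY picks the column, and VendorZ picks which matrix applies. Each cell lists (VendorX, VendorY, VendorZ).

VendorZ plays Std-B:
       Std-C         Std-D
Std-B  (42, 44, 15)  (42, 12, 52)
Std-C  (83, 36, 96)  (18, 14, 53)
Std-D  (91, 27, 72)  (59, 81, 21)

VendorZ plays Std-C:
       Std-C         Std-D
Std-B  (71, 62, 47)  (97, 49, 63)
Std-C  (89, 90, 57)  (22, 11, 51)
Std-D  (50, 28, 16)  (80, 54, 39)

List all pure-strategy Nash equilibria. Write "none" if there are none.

This game has no pure Nash equilibrium.

VendorX against (Std-C, Std-B): payoffs 42, 83, 91 → best response Std-D.
VendorX against (Std-C, Std-C): payoffs 71, 89, 50 → best response Std-C.
VendorX against (Std-D, Std-B): payoffs 42, 18, 59 → best response Std-D.
VendorX against (Std-D, Std-C): payoffs 97, 22, 80 → best response Std-B.
VendorY against (Std-B, Std-B): payoffs 44, 12 → best response Std-C.
VendorY against (Std-B, Std-C): payoffs 62, 49 → best response Std-C.
VendorY against (Std-C, Std-B): payoffs 36, 14 → best response Std-C.
VendorY against (Std-C, Std-C): payoffs 90, 11 → best response Std-C.
VendorY against (Std-D, Std-B): payoffs 27, 81 → best response Std-D.
VendorY against (Std-D, Std-C): payoffs 28, 54 → best response Std-D.
VendorZ against (Std-B, Std-C): payoffs 15, 47 → best response Std-C.
VendorZ against (Std-B, Std-D): payoffs 52, 63 → best response Std-C.
VendorZ against (Std-C, Std-C): payoffs 96, 57 → best response Std-B.
VendorZ against (Std-C, Std-D): payoffs 53, 51 → best response Std-B.
VendorZ against (Std-D, Std-C): payoffs 72, 16 → best response Std-B.
VendorZ against (Std-D, Std-D): payoffs 21, 39 → best response Std-C.
No profile is a mutual best response for all players.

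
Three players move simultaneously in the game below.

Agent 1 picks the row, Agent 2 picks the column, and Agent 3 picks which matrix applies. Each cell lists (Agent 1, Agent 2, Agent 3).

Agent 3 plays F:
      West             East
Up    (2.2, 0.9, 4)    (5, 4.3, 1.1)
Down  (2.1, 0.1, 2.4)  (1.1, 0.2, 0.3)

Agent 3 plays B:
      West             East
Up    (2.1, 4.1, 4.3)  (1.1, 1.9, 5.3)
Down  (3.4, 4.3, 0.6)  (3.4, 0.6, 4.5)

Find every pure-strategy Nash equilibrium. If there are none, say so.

none

Agent 1 against (West, F): payoffs 2.2, 2.1 → best response Up.
Agent 1 against (West, B): payoffs 2.1, 3.4 → best response Down.
Agent 1 against (East, F): payoffs 5, 1.1 → best response Up.
Agent 1 against (East, B): payoffs 1.1, 3.4 → best response Down.
Agent 2 against (Up, F): payoffs 0.9, 4.3 → best response East.
Agent 2 against (Up, B): payoffs 4.1, 1.9 → best response West.
Agent 2 against (Down, F): payoffs 0.1, 0.2 → best response East.
Agent 2 against (Down, B): payoffs 4.3, 0.6 → best response West.
Agent 3 against (Up, West): payoffs 4, 4.3 → best response B.
Agent 3 against (Up, East): payoffs 1.1, 5.3 → best response B.
Agent 3 against (Down, West): payoffs 2.4, 0.6 → best response F.
Agent 3 against (Down, East): payoffs 0.3, 4.5 → best response B.
No profile is a mutual best response for all players.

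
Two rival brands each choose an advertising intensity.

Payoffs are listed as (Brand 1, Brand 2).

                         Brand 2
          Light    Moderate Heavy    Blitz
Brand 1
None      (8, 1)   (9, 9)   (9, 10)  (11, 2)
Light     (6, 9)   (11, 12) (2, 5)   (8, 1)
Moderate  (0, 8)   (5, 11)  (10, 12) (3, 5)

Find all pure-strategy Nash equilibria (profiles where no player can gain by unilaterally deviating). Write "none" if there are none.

(None, Light): Brand 2 can switch to Moderate (1 → 9). Not NE.
(None, Moderate): Brand 1 can switch to Light (9 → 11). Not NE.
(None, Heavy): Brand 1 can switch to Moderate (9 → 10). Not NE.
(None, Blitz): Brand 2 can switch to Moderate (2 → 9). Not NE.
(Light, Light): Brand 1 can switch to None (6 → 8). Not NE.
(Light, Moderate): Brand 1 gets 11, best alternative 9; Brand 2 gets 12, best alternative 9. No profitable deviation — NE.
(Light, Heavy): Brand 1 can switch to None (2 → 9). Not NE.
(Light, Blitz): Brand 1 can switch to None (8 → 11). Not NE.
(Moderate, Light): Brand 1 can switch to None (0 → 8). Not NE.
(Moderate, Heavy): Brand 1 gets 10, best alternative 9; Brand 2 gets 12, best alternative 11. No profitable deviation — NE.
(The remaining 2 profiles each have a profitable deviation by the same check.)

The pure Nash equilibria are (Light, Moderate) and (Moderate, Heavy).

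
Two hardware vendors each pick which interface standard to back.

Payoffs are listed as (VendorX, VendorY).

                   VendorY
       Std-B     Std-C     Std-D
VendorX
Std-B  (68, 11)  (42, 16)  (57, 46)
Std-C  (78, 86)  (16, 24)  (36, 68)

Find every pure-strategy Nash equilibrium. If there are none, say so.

Pure-strategy Nash equilibria: (Std-B, Std-D) and (Std-C, Std-B)

VendorX against Std-B: payoffs 68, 78 → best response Std-C.
VendorX against Std-C: payoffs 42, 16 → best response Std-B.
VendorX against Std-D: payoffs 57, 36 → best response Std-B.
VendorY against Std-B: payoffs 11, 16, 46 → best response Std-D.
VendorY against Std-C: payoffs 86, 24, 68 → best response Std-B.
Mutual best responses: (Std-B, Std-D); (Std-C, Std-B).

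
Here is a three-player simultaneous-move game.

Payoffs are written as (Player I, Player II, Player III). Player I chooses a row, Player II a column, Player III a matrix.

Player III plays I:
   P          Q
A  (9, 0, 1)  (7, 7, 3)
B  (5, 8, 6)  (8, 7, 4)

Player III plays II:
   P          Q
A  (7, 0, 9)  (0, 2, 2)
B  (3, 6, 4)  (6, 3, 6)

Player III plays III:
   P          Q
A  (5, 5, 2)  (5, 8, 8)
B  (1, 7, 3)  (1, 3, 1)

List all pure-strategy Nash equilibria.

(A, Q, III)

For each strategy profile, look for a profitable unilateral deviation.
(A, P, I): Player II can switch to Q (0 → 7). Not NE.
(A, P, II): Player II can switch to Q (0 → 2). Not NE.
(A, P, III): Player II can switch to Q (5 → 8). Not NE.
(A, Q, I): Player I can switch to B (7 → 8). Not NE.
(A, Q, II): Player I can switch to B (0 → 6). Not NE.
(A, Q, III): Player I gets 5, best alternative 1; Player II gets 8, best alternative 5; Player III gets 8, best alternative 3. No profitable deviation — NE.
(B, P, I): Player I can switch to A (5 → 9). Not NE.
(B, P, II): Player I can switch to A (3 → 7). Not NE.
(B, P, III): Player I can switch to A (1 → 5). Not NE.
(B, Q, I): Player II can switch to P (7 → 8). Not NE.
(B, Q, II): Player II can switch to P (3 → 6). Not NE.
(The remaining 1 profile has a profitable deviation by the same check.)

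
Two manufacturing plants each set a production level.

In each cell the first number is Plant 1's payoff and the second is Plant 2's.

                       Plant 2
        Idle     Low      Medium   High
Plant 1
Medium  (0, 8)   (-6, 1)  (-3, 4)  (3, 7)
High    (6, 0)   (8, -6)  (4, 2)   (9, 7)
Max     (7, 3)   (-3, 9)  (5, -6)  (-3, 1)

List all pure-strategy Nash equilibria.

(High, High)

Plant 1 against Idle: payoffs 0, 6, 7 → best response Max.
Plant 1 against Low: payoffs -6, 8, -3 → best response High.
Plant 1 against Medium: payoffs -3, 4, 5 → best response Max.
Plant 1 against High: payoffs 3, 9, -3 → best response High.
Plant 2 against Medium: payoffs 8, 1, 4, 7 → best response Idle.
Plant 2 against High: payoffs 0, -6, 2, 7 → best response High.
Plant 2 against Max: payoffs 3, 9, -6, 1 → best response Low.
Mutual best responses: (High, High).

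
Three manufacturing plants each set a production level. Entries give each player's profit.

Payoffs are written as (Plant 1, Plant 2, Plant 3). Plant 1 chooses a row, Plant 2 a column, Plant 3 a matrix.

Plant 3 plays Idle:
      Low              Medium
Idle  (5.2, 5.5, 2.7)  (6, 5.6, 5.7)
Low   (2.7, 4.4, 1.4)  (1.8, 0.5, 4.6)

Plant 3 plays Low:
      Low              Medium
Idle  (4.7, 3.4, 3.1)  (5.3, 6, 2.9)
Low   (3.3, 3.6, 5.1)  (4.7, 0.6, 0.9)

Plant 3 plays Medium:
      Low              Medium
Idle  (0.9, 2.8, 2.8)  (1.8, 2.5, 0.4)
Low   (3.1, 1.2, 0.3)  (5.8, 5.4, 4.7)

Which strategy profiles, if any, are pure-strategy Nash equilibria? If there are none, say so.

Pure-strategy Nash equilibria: (Idle, Medium, Idle), (Low, Medium, Medium)

Plant 1 against (Low, Idle): payoffs 5.2, 2.7 → best response Idle.
Plant 1 against (Low, Low): payoffs 4.7, 3.3 → best response Idle.
Plant 1 against (Low, Medium): payoffs 0.9, 3.1 → best response Low.
Plant 1 against (Medium, Idle): payoffs 6, 1.8 → best response Idle.
Plant 1 against (Medium, Low): payoffs 5.3, 4.7 → best response Idle.
Plant 1 against (Medium, Medium): payoffs 1.8, 5.8 → best response Low.
Plant 2 against (Idle, Idle): payoffs 5.5, 5.6 → best response Medium.
Plant 2 against (Idle, Low): payoffs 3.4, 6 → best response Medium.
Plant 2 against (Idle, Medium): payoffs 2.8, 2.5 → best response Low.
Plant 2 against (Low, Idle): payoffs 4.4, 0.5 → best response Low.
Plant 2 against (Low, Low): payoffs 3.6, 0.6 → best response Low.
Plant 2 against (Low, Medium): payoffs 1.2, 5.4 → best response Medium.
Plant 3 against (Idle, Low): payoffs 2.7, 3.1, 2.8 → best response Low.
Plant 3 against (Idle, Medium): payoffs 5.7, 2.9, 0.4 → best response Idle.
Plant 3 against (Low, Low): payoffs 1.4, 5.1, 0.3 → best response Low.
Plant 3 against (Low, Medium): payoffs 4.6, 0.9, 4.7 → best response Medium.
Mutual best responses: (Idle, Medium, Idle); (Low, Medium, Medium).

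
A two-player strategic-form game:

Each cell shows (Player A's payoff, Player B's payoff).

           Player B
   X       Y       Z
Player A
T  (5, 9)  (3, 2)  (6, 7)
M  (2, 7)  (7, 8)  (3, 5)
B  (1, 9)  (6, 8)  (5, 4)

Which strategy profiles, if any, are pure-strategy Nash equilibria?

For each strategy profile, look for a profitable unilateral deviation.
(T, X): Player A gets 5, best alternative 2; Player B gets 9, best alternative 7. No profitable deviation — NE.
(T, Y): Player A can switch to M (3 → 7). Not NE.
(T, Z): Player B can switch to X (7 → 9). Not NE.
(M, X): Player A can switch to T (2 → 5). Not NE.
(M, Y): Player A gets 7, best alternative 6; Player B gets 8, best alternative 7. No profitable deviation — NE.
(M, Z): Player A can switch to T (3 → 6). Not NE.
(B, X): Player A can switch to T (1 → 5). Not NE.
(B, Y): Player A can switch to M (6 → 7). Not NE.
(The remaining 1 profile has a profitable deviation by the same check.)

Pure-strategy Nash equilibria: (T, X); (M, Y)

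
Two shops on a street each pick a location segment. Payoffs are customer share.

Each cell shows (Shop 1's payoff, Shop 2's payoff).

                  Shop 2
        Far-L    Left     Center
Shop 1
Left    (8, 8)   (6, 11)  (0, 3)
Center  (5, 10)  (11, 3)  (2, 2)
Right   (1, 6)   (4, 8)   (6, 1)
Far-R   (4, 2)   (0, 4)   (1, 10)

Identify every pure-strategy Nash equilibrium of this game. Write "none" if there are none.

(Left, Far-L): Shop 2 can switch to Left (8 → 11). Not NE.
(Left, Left): Shop 1 can switch to Center (6 → 11). Not NE.
(Left, Center): Shop 1 can switch to Center (0 → 2). Not NE.
(Center, Far-L): Shop 1 can switch to Left (5 → 8). Not NE.
(Center, Left): Shop 2 can switch to Far-L (3 → 10). Not NE.
(Center, Center): Shop 1 can switch to Right (2 → 6). Not NE.
(Right, Far-L): Shop 1 can switch to Left (1 → 8). Not NE.
(Right, Left): Shop 1 can switch to Left (4 → 6). Not NE.
(Right, Center): Shop 2 can switch to Far-L (1 → 6). Not NE.
(Far-R, Far-L): Shop 1 can switch to Left (4 → 8). Not NE.
(The remaining 2 profiles each have a profitable deviation by the same check.)

There is no pure-strategy Nash equilibrium.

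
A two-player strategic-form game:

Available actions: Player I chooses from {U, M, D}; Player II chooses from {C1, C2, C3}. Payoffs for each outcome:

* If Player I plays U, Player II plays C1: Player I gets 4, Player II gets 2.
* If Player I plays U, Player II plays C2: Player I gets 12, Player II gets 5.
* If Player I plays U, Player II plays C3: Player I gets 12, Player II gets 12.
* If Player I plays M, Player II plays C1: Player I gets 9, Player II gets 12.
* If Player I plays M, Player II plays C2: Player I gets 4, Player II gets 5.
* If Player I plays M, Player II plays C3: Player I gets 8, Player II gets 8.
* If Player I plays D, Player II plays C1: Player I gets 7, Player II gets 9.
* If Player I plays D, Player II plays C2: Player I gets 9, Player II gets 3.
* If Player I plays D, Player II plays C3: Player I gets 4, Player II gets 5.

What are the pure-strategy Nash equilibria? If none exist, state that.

Pure-strategy Nash equilibria: (U, C3), (M, C1)

Player I against C1: payoffs 4, 9, 7 → best response M.
Player I against C2: payoffs 12, 4, 9 → best response U.
Player I against C3: payoffs 12, 8, 4 → best response U.
Player II against U: payoffs 2, 5, 12 → best response C3.
Player II against M: payoffs 12, 5, 8 → best response C1.
Player II against D: payoffs 9, 3, 5 → best response C1.
Mutual best responses: (U, C3); (M, C1).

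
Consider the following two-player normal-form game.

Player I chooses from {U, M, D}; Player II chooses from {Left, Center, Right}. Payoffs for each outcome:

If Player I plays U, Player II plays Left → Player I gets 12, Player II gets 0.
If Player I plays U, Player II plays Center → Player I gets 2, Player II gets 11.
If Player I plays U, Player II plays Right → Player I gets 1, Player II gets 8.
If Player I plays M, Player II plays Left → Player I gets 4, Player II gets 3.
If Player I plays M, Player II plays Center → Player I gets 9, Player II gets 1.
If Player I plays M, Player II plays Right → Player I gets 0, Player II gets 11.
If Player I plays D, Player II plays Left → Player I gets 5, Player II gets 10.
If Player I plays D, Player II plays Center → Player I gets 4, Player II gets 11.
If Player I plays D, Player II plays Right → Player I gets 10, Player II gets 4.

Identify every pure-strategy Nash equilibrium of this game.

(U, Left): Player II can switch to Center (0 → 11). Not NE.
(U, Center): Player I can switch to M (2 → 9). Not NE.
(U, Right): Player I can switch to D (1 → 10). Not NE.
(M, Left): Player I can switch to U (4 → 12). Not NE.
(M, Center): Player II can switch to Left (1 → 3). Not NE.
(M, Right): Player I can switch to U (0 → 1). Not NE.
(D, Left): Player I can switch to U (5 → 12). Not NE.
(D, Center): Player I can switch to M (4 → 9). Not NE.
(D, Right): Player II can switch to Left (4 → 10). Not NE.

No pure-strategy Nash equilibrium.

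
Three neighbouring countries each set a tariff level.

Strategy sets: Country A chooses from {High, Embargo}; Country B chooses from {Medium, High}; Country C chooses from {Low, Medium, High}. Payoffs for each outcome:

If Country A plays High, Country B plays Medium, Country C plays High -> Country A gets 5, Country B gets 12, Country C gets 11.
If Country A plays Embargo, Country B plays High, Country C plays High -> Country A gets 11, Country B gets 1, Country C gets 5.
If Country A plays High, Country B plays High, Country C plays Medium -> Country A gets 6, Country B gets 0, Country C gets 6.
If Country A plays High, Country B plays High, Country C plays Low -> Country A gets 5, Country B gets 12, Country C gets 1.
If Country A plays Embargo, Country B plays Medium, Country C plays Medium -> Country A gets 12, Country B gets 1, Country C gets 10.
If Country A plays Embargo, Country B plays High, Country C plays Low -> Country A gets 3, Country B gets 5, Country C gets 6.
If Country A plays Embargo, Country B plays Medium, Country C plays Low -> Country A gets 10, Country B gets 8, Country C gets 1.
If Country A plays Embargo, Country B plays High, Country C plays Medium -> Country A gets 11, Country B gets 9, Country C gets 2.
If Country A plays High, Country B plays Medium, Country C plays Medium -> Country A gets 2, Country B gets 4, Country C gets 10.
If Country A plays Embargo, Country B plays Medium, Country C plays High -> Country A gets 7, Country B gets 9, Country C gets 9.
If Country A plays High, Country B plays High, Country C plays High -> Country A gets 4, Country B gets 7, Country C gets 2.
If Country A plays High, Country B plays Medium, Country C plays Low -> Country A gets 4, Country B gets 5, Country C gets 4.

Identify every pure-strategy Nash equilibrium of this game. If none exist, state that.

This game has no pure Nash equilibrium.

Mark each player's best response to every combination of opponents' strategies; a profile where every player is best-responding is a pure Nash equilibrium.
Country A against (Medium, Low): payoffs 4, 10 → best response Embargo.
Country A against (Medium, Medium): payoffs 2, 12 → best response Embargo.
Country A against (Medium, High): payoffs 5, 7 → best response Embargo.
Country A against (High, Low): payoffs 5, 3 → best response High.
Country A against (High, Medium): payoffs 6, 11 → best response Embargo.
Country A against (High, High): payoffs 4, 11 → best response Embargo.
Country B against (High, Low): payoffs 5, 12 → best response High.
Country B against (High, Medium): payoffs 4, 0 → best response Medium.
Country B against (High, High): payoffs 12, 7 → best response Medium.
Country B against (Embargo, Low): payoffs 8, 5 → best response Medium.
Country B against (Embargo, Medium): payoffs 1, 9 → best response High.
Country B against (Embargo, High): payoffs 9, 1 → best response Medium.
Country C against (High, Medium): payoffs 4, 10, 11 → best response High.
Country C against (High, High): payoffs 1, 6, 2 → best response Medium.
Country C against (Embargo, Medium): payoffs 1, 10, 9 → best response Medium.
Country C against (Embargo, High): payoffs 6, 2, 5 → best response Low.
No profile is a mutual best response for all players.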